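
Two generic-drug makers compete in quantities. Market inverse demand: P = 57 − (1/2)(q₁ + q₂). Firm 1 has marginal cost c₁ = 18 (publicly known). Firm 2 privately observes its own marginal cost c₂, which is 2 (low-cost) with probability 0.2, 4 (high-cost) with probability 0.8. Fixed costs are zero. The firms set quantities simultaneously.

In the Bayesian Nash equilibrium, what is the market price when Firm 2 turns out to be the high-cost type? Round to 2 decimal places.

Firm 2 with cost c maximizes (57 − (1/2)(q₁+q₂) − c)·q₂, giving q₂(c) = (57 − c − (1/2)q₁).
E[c₂] = 0.2·2 + 0.8·4 = 3.6
Firm 1's FOC against E[q₂] yields q₁ = (57 − 2·18 + E[c₂])/(3/2) = (57 − 36 + 3.6)/(3/2) = 16.4.
q₂(high-cost) = 44.8, so P = 57 − (1/2)·(16.4 + 44.8) = 26.4.

26.40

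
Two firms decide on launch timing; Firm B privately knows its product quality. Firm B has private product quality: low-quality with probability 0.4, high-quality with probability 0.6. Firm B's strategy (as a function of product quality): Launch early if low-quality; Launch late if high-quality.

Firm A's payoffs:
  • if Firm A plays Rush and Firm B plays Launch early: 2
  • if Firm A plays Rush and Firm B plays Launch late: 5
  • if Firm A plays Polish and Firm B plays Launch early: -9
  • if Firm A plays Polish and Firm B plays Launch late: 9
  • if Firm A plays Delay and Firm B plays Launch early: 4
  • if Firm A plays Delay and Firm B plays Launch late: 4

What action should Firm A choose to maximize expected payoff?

Delay

E[Rush] = 0.4·(2) + 0.6·(5) = 3.8
E[Polish] = 0.4·(-9) + 0.6·(9) = 1.8
E[Delay] = 0.4·(4) + 0.6·(4) = 4
Best response: Delay (4 is the largest).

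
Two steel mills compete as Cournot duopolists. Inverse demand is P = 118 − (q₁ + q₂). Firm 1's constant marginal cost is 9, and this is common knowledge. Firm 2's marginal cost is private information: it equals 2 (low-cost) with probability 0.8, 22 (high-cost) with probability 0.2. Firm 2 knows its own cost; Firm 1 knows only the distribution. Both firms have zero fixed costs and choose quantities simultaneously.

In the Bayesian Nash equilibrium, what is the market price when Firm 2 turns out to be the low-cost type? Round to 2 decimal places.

42.33

Each type of Firm 2 best-responds to q₁; Firm 1 best-responds to the expected q₂ over Firm 2's types.
Firm 2 with cost c maximizes (118 − (q₁+q₂) − c)·q₂, giving q₂(c) = (118 − c − q₁)/2.
E[c₂] = 0.8·2 + 0.2·22 = 6
Firm 1's FOC against E[q₂] yields q₁ = (118 − 2·9 + E[c₂])/3 = (118 − 18 + 6)/3 = 35.3333.
q₂(low-cost) = 40.3333, so P = 118 − (35.3333 + 40.3333) = 42.3333.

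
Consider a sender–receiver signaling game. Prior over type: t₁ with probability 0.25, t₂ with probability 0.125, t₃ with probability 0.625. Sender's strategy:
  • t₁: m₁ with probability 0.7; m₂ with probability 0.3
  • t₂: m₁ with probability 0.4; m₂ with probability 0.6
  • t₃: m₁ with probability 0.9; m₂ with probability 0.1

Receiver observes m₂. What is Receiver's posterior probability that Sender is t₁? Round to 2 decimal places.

0.35

P(m₂) = 0.25·0.3 + 0.125·0.6 + 0.625·0.1 = 0.2125
P(t₁ | m₂) = (0.25·0.3) / 0.2125 = 0.075 / 0.2125 = 0.352941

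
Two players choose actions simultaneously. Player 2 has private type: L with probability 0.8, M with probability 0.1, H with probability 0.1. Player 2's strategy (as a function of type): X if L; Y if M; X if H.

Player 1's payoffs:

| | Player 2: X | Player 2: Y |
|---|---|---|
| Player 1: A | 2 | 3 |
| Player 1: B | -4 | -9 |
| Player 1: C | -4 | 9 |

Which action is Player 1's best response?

A

Compute Player 1's expected payoff for each action, taking the expectation over Player 2's type.
E[A] = 0.8·(2) + 0.1·(3) + 0.1·(2) = 2.1
E[B] = 0.8·(-4) + 0.1·(-9) + 0.1·(-4) = -4.5
E[C] = 0.8·(-4) + 0.1·(9) + 0.1·(-4) = -2.7
Best response: A (2.1 is the largest).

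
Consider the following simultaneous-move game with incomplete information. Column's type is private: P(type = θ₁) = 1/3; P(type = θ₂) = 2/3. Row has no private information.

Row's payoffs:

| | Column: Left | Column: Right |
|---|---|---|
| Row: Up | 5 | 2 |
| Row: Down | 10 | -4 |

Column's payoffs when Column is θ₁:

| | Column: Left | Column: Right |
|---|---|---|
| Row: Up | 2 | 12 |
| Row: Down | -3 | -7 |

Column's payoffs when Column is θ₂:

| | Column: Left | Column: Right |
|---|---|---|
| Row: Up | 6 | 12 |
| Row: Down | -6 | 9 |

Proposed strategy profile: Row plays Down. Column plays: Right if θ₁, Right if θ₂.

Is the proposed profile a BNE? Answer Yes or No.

No

Row plays Down: E[Down] = 1/3·(-4) + 2/3·(-4) = -4; E[Up] = 2. Not best-responding. ✗
Column (type θ₁), facing Down: Left gives -3, Right gives -7. Proposed Right is not best — profitable deviation exists. ✗
Column (type θ₂), facing Down: Left gives -6, Right gives 9. Proposed Right is best. ✓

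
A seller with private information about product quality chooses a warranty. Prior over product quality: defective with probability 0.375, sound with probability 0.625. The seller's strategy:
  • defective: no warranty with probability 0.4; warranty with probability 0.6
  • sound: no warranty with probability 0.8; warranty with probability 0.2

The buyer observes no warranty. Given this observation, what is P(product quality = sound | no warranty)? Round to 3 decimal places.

Apply Bayes' rule using the sender's strategy as the likelihood.
P(no warranty) = 0.375·0.4 + 0.625·0.8 = 0.65
P(sound | no warranty) = (0.625·0.8) / 0.65 = 0.5 / 0.65 = 0.769231

0.769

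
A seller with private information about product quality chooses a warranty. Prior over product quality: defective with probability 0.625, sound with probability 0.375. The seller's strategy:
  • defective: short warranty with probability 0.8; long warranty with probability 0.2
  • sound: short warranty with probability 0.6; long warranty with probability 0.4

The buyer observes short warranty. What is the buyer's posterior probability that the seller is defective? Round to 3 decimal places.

0.690

Apply Bayes' rule using the sender's strategy as the likelihood.
P(short warranty) = 0.625·0.8 + 0.375·0.6 = 0.725
P(defective | short warranty) = (0.625·0.8) / 0.725 = 0.5 / 0.725 = 0.689655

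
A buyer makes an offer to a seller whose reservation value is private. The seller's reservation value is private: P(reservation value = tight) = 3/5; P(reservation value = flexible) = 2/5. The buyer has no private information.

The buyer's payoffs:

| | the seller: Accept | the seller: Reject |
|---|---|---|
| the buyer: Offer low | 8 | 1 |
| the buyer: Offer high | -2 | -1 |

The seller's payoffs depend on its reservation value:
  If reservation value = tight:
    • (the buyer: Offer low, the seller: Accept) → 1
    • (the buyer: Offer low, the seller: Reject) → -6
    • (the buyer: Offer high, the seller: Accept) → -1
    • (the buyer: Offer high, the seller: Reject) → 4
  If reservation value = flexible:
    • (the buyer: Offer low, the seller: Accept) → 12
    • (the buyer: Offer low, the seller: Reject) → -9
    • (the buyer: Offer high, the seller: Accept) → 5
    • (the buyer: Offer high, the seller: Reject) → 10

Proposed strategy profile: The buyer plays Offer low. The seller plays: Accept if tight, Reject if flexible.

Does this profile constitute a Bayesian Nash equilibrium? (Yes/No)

No

A profile is a BNE iff every type of every player is best-responding given beliefs about the other side.
The buyer plays Offer low: E[Offer low] = 3/5·(8) + 2/5·(1) = 26/5; E[Offer high] = -8/5. Best-responding. ✓
The seller (reservation value tight), facing Offer low: Accept gives 1, Reject gives -6. Proposed Accept is best. ✓
The seller (reservation value flexible), facing Offer low: Accept gives 12, Reject gives -9. Proposed Reject is not best — profitable deviation exists. ✗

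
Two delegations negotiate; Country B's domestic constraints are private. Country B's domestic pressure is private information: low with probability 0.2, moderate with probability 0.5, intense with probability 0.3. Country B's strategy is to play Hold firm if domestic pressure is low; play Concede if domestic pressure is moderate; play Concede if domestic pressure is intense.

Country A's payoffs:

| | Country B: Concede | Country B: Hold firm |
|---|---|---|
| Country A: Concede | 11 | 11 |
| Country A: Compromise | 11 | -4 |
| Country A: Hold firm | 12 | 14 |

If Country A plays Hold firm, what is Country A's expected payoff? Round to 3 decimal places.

12.400

E[Hold firm] = 0.2·14 + 0.5·12 + 0.3·12 = 2.8 + 6 + 3.6 = 12.4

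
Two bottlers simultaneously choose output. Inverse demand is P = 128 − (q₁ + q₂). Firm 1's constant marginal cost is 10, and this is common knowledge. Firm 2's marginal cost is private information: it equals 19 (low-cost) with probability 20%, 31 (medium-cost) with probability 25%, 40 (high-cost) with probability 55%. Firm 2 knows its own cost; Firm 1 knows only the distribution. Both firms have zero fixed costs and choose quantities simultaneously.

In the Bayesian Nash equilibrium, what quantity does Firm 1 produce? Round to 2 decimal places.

Firm 2 with cost c maximizes (128 − (q₁+q₂) − c)·q₂, giving q₂(c) = (128 − c − q₁)/2.
E[c₂] = 0.2·19 + 0.25·31 + 0.55·40 = 33.55
Firm 1's FOC against E[q₂] yields q₁ = (128 − 2·10 + E[c₂])/3 = (128 − 20 + 33.55)/3 = 47.1833.

47.18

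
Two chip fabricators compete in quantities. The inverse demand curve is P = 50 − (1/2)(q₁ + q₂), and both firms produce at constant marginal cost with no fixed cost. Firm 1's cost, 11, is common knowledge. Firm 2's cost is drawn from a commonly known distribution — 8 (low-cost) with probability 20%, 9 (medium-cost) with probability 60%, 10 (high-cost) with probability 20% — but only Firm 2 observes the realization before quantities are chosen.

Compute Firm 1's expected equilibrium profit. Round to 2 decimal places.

Type-c best response for Firm 2: q₂(c) = (50 − c) − q₁/2.
Firm 1 maximizes expected profit; its first-order condition is 50 − q₁ − (1/2)E[q₂] − 11 = 0.
Substituting E[q₂] and solving: E[c₂] = 9, so q₁ = (50 − 2·11 + 9)/(3/2) = 24.6667.
E[P] = 50 − (1/2)·(q₁ + E[q₂]) = 23.3333; Firm 1's expected profit = (E[P] − 11)·q₁ = (23.3333 − 11)·24.6667 = 304.222.

304.22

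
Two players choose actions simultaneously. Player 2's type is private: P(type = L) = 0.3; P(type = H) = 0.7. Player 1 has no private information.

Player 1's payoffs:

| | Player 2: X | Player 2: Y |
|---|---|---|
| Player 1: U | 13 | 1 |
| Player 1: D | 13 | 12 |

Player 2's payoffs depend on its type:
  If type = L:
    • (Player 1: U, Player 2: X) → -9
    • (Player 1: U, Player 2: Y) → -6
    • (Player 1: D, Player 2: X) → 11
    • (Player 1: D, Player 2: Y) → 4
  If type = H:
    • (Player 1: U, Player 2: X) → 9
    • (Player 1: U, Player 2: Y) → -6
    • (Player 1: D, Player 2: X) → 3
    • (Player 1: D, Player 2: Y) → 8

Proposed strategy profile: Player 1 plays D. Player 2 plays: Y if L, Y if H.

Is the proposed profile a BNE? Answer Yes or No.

No

A profile is a BNE iff every type of every player is best-responding given beliefs about the other side.
Player 1 plays D: E[D] = 0.3·(12) + 0.7·(12) = 12; E[U] = 1. Best-responding. ✓
Player 2 (type L), facing D: X gives 11, Y gives 4. Proposed Y is not best — profitable deviation exists. ✗
Player 2 (type H), facing D: X gives 3, Y gives 8. Proposed Y is best. ✓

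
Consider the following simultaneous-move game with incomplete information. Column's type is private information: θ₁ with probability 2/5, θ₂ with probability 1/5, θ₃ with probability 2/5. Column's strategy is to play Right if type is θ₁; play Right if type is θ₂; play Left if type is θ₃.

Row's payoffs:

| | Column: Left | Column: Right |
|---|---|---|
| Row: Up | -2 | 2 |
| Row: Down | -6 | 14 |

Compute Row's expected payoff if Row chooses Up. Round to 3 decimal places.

Take the expectation over Column's type, weighting each type's action by its prior probability.
E[Up] = 2/5·2 + 1/5·2 + 2/5·(-2) = 4/5 + 2/5 + (-4/5) = 2/5

0.400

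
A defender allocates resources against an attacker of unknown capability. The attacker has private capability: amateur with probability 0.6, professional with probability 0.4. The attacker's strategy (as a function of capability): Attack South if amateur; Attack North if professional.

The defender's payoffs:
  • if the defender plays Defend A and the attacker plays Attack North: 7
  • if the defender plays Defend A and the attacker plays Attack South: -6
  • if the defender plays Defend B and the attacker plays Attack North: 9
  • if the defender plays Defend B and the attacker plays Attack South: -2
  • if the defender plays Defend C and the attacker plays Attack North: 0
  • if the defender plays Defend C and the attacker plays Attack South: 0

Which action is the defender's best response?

E[Defend A] = 0.6·(-6) + 0.4·(7) = -0.8
E[Defend B] = 0.6·(-2) + 0.4·(9) = 2.4
E[Defend C] = 0.6·(0) + 0.4·(0) = 0
Best response: Defend B (2.4 is the largest).

Defend B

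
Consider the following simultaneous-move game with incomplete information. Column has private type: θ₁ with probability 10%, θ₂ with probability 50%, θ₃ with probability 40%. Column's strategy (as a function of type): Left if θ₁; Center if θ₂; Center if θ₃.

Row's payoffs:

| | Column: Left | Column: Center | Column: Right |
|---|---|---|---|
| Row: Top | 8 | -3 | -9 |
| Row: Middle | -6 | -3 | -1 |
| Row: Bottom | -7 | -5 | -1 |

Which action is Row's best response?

E[Top] = 0.1·(8) + 0.5·(-3) + 0.4·(-3) = -1.9
E[Middle] = 0.1·(-6) + 0.5·(-3) + 0.4·(-3) = -3.3
E[Bottom] = 0.1·(-7) + 0.5·(-5) + 0.4·(-5) = -5.2
Best response: Top (-1.9 is the largest).

Top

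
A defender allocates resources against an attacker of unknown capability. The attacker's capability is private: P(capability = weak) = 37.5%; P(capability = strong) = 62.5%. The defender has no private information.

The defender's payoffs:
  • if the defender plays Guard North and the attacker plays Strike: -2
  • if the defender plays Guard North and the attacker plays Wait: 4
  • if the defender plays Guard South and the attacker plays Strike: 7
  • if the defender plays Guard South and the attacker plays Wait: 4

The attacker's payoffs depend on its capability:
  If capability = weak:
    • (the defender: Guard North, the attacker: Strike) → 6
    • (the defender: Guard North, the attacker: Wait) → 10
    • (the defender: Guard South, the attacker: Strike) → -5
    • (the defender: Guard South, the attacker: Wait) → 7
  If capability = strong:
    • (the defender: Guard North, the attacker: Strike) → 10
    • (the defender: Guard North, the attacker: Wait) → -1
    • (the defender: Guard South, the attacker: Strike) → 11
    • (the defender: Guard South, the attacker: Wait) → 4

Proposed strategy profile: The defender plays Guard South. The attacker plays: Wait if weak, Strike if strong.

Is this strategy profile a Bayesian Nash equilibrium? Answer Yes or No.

The defender plays Guard South: E[Guard South] = 0.375·(4) + 0.625·(7) = 5.875; E[Guard North] = 0.25. Best-responding. ✓
The attacker (capability weak), facing Guard South: Strike gives -5, Wait gives 7. Proposed Wait is best. ✓
The attacker (capability strong), facing Guard South: Strike gives 11, Wait gives 4. Proposed Strike is best. ✓

Yes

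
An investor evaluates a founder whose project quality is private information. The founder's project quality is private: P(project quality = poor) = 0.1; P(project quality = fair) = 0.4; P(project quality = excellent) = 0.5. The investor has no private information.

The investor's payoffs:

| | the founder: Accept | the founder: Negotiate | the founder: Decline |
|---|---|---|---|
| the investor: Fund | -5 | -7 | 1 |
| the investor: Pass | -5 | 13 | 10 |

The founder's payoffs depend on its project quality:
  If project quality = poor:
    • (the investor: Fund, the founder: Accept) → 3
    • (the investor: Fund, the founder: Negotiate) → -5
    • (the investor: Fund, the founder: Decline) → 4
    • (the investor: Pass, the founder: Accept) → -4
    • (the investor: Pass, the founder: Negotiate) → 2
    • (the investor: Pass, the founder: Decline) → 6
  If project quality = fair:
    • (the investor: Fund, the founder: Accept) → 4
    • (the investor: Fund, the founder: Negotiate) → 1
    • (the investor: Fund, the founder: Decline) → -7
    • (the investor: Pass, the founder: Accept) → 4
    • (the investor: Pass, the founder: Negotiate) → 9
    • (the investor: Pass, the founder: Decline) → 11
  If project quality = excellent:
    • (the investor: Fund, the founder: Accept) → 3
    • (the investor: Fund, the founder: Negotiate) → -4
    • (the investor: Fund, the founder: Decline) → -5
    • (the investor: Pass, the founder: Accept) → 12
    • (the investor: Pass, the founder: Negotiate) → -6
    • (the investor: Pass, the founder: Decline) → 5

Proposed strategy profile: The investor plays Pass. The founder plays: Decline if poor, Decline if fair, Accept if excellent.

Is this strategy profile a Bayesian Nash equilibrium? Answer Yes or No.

A profile is a BNE iff every type of every player is best-responding given beliefs about the other side.
The investor plays Pass: E[Pass] = 0.1·(10) + 0.4·(10) + 0.5·(-5) = 2.5; E[Fund] = -2. Best-responding. ✓
The founder (project quality poor), facing Pass: Accept gives -4, Negotiate gives 2, Decline gives 6. Proposed Decline is best. ✓
The founder (project quality fair), facing Pass: Accept gives 4, Negotiate gives 9, Decline gives 11. Proposed Decline is best. ✓
The founder (project quality excellent), facing Pass: Accept gives 12, Negotiate gives -6, Decline gives 5. Proposed Accept is best. ✓

Yes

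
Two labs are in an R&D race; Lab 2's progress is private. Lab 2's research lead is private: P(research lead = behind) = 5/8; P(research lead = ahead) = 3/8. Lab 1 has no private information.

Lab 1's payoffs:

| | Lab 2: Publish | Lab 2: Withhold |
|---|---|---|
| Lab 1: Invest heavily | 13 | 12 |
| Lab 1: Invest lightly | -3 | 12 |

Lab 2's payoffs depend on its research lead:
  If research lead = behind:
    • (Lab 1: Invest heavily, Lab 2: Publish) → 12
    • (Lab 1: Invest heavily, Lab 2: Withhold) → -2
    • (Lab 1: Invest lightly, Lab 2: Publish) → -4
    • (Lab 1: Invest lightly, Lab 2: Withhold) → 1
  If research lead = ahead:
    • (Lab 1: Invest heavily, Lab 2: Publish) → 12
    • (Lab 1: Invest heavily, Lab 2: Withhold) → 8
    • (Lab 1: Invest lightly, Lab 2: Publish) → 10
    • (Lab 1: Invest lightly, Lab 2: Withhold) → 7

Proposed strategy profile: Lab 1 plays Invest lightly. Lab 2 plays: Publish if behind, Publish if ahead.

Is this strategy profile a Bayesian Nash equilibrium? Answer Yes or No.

Lab 1 plays Invest lightly: E[Invest lightly] = 5/8·(-3) + 3/8·(-3) = -3; E[Invest heavily] = 13. Not best-responding. ✗
Lab 2 (research lead behind), facing Invest lightly: Publish gives -4, Withhold gives 1. Proposed Publish is not best — profitable deviation exists. ✗
Lab 2 (research lead ahead), facing Invest lightly: Publish gives 10, Withhold gives 7. Proposed Publish is best. ✓

No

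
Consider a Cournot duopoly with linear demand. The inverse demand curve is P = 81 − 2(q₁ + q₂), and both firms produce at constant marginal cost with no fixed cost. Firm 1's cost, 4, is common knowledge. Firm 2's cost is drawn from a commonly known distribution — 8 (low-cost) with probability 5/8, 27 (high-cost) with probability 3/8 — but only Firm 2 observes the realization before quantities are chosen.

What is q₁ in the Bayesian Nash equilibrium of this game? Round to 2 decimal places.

14.69

Each type of Firm 2 best-responds to q₁; Firm 1 best-responds to the expected q₂ over Firm 2's types.
Firm 2 with cost c maximizes (81 − 2(q₁+q₂) − c)·q₂, giving q₂(c) = (81 − c − 2q₁)/4.
E[c₂] = 5/8·8 + 3/8·27 = 15.125
Firm 1's FOC against E[q₂] yields q₁ = (81 − 2·4 + E[c₂])/6 = (81 − 8 + 15.125)/6 = 14.6875.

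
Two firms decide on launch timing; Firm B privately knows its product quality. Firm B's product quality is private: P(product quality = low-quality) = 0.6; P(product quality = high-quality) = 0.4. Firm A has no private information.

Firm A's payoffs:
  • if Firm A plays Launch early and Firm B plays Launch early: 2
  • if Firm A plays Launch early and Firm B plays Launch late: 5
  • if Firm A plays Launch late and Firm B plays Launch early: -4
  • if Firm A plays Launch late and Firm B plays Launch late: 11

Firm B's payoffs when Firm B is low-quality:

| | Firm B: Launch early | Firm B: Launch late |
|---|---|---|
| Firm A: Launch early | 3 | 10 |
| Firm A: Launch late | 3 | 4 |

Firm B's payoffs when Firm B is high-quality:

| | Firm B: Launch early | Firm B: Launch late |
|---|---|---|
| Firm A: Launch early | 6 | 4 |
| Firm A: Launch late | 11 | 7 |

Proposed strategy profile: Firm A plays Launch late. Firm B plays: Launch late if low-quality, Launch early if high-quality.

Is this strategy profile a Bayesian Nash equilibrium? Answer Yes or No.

Firm A plays Launch late: E[Launch late] = 0.6·(11) + 0.4·(-4) = 5; E[Launch early] = 3.8. Best-responding. ✓
Firm B (product quality low-quality), facing Launch late: Launch early gives 3, Launch late gives 4. Proposed Launch late is best. ✓
Firm B (product quality high-quality), facing Launch late: Launch early gives 11, Launch late gives 7. Proposed Launch early is best. ✓

Yes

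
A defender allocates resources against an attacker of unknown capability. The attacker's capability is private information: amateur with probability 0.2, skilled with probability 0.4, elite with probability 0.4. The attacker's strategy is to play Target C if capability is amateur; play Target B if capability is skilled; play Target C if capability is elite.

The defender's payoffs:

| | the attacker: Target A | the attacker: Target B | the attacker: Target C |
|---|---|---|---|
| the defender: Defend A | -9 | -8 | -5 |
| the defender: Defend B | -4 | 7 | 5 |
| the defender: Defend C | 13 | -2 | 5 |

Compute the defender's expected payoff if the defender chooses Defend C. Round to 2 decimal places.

2.20

E[Defend C] = 0.2·5 + 0.4·(-2) + 0.4·5 = 1 + (-0.8) + 2 = 2.2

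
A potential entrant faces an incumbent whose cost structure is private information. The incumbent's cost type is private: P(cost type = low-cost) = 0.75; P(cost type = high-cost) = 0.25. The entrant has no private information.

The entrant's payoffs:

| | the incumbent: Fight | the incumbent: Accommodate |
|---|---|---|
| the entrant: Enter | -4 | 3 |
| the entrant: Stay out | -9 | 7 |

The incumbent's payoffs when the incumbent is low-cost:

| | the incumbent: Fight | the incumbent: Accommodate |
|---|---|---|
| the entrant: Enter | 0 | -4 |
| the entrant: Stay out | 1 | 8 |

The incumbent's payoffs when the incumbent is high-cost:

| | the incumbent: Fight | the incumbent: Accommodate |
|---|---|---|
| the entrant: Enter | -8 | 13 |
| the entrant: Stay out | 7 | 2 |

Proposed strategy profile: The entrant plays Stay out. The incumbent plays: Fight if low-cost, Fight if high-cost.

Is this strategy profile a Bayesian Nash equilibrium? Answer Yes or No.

No

The entrant plays Stay out: E[Stay out] = 0.75·(-9) + 0.25·(-9) = -9; E[Enter] = -4. Not best-responding. ✗
The incumbent (cost type low-cost), facing Stay out: Fight gives 1, Accommodate gives 8. Proposed Fight is not best — profitable deviation exists. ✗
The incumbent (cost type high-cost), facing Stay out: Fight gives 7, Accommodate gives 2. Proposed Fight is best. ✓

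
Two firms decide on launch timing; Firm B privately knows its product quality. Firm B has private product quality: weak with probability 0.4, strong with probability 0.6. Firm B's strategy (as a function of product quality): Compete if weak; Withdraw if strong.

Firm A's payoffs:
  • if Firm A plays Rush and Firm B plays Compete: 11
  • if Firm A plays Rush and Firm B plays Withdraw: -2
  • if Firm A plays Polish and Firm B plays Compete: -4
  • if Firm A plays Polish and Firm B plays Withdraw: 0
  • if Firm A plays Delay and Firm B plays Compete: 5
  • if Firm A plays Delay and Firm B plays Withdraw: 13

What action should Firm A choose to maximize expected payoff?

Compute Firm A's expected payoff for each action, taking the expectation over Firm B's type.
E[Rush] = 0.4·(11) + 0.6·(-2) = 3.2
E[Polish] = 0.4·(-4) + 0.6·(0) = -1.6
E[Delay] = 0.4·(5) + 0.6·(13) = 9.8
Best response: Delay (9.8 is the largest).

Delay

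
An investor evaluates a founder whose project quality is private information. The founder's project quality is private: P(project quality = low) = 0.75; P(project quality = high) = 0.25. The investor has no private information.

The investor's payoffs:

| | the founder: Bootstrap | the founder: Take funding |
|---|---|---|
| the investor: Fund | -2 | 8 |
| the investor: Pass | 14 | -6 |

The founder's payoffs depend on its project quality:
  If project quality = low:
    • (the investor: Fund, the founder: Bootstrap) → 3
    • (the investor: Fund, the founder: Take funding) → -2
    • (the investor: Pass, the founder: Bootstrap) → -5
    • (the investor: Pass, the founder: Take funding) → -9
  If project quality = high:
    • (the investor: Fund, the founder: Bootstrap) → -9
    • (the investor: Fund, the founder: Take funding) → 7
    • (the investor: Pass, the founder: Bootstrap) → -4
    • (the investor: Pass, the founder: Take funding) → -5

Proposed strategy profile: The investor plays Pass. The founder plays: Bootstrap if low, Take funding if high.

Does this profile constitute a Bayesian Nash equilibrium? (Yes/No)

No

A profile is a BNE iff every type of every player is best-responding given beliefs about the other side.
The investor plays Pass: E[Pass] = 0.75·(14) + 0.25·(-6) = 9; E[Fund] = 0.5. Best-responding. ✓
The founder (project quality low), facing Pass: Bootstrap gives -5, Take funding gives -9. Proposed Bootstrap is best. ✓
The founder (project quality high), facing Pass: Bootstrap gives -4, Take funding gives -5. Proposed Take funding is not best — profitable deviation exists. ✗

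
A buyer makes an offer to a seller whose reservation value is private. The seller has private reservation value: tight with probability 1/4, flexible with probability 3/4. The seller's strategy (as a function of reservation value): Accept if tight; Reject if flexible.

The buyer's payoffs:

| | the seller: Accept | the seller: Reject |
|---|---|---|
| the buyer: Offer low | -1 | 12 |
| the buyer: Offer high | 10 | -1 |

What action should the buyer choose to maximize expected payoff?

Offer low

Compute the buyer's expected payoff for each action, taking the expectation over the seller's type.
E[Offer low] = 1/4·(-1) + 3/4·(12) = 35/4
E[Offer high] = 1/4·(10) + 3/4·(-1) = 7/4
Best response: Offer low (35/4 is the largest).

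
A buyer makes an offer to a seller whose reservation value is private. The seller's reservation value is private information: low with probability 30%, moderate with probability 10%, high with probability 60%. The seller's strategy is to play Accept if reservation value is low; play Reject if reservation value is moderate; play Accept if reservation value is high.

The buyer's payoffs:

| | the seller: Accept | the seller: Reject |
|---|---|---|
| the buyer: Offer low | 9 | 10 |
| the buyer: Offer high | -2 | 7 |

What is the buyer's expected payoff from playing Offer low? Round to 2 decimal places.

E[Offer low] = 0.3·9 + 0.1·10 + 0.6·9 = 2.7 + 1 + 5.4 = 9.1

9.10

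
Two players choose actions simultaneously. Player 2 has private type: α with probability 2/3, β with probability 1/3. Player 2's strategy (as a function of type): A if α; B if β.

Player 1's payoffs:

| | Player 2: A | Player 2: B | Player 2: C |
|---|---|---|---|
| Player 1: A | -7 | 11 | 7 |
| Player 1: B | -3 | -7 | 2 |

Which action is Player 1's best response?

A

E[A] = 2/3·(-7) + 1/3·(11) = -1
E[B] = 2/3·(-3) + 1/3·(-7) = -13/3
Best response: A (-1 is the largest).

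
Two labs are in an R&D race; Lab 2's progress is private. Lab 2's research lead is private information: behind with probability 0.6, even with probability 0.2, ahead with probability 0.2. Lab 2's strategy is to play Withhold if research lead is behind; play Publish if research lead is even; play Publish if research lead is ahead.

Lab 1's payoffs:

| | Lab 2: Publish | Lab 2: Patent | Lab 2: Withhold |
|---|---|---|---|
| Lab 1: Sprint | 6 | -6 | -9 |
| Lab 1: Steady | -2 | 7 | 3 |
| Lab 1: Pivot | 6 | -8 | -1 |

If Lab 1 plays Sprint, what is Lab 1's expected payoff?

Take the expectation over Lab 2's research lead, weighting each type's action by its prior probability.
E[Sprint] = 0.6·(-9) + 0.2·6 + 0.2·6 = (-5.4) + 1.2 + 1.2 = -3

-3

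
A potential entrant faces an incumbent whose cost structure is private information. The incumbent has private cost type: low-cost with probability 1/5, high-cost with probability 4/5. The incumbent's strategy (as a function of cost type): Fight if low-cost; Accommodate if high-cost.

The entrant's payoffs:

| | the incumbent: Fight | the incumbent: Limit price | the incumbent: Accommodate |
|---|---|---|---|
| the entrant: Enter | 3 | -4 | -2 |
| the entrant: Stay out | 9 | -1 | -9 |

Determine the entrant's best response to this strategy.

Enter

Compute the entrant's expected payoff for each action, taking the expectation over the incumbent's type.
E[Enter] = 1/5·(3) + 4/5·(-2) = -1
E[Stay out] = 1/5·(9) + 4/5·(-9) = -27/5
Best response: Enter (-1 is the largest).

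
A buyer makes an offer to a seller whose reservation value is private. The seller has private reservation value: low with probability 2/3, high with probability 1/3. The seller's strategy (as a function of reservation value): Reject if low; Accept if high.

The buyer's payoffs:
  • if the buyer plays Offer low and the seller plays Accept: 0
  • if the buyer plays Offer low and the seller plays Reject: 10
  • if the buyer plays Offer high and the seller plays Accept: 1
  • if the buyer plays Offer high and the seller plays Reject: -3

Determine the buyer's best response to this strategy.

Offer low

E[Offer low] = 2/3·(10) + 1/3·(0) = 20/3
E[Offer high] = 2/3·(-3) + 1/3·(1) = -5/3
Best response: Offer low (20/3 is the largest).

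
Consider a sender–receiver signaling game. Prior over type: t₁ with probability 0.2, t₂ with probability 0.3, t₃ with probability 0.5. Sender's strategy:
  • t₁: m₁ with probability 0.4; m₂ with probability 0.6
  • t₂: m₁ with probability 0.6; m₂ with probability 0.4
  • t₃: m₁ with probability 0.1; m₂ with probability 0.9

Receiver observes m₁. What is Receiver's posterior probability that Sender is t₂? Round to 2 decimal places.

0.58

P(m₁) = 0.2·0.4 + 0.3·0.6 + 0.5·0.1 = 0.31
P(t₂ | m₁) = (0.3·0.6) / 0.31 = 0.18 / 0.31 = 0.580645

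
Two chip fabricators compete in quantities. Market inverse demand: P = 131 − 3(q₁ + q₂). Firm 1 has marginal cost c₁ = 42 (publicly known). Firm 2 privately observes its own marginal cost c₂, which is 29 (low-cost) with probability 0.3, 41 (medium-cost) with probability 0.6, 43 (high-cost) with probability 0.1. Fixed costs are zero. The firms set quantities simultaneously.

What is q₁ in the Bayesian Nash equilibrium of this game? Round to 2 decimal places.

9.40

Firm 2 with cost c maximizes (131 − 3(q₁+q₂) − c)·q₂, giving q₂(c) = (131 − c − 3q₁)/6.
E[c₂] = 0.3·29 + 0.6·41 + 0.1·43 = 37.6
Firm 1's FOC against E[q₂] yields q₁ = (131 − 2·42 + E[c₂])/9 = (131 − 84 + 37.6)/9 = 9.4.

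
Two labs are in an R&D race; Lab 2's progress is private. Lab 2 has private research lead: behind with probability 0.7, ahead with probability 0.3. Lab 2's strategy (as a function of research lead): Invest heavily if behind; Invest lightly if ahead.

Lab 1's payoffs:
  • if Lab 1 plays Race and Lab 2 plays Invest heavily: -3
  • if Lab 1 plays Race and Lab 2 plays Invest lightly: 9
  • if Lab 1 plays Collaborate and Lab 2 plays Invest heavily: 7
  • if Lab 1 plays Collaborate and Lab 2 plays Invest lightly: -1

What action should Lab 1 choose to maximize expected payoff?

E[Race] = 0.7·(-3) + 0.3·(9) = 0.6
E[Collaborate] = 0.7·(7) + 0.3·(-1) = 4.6
Best response: Collaborate (4.6 is the largest).

Collaborate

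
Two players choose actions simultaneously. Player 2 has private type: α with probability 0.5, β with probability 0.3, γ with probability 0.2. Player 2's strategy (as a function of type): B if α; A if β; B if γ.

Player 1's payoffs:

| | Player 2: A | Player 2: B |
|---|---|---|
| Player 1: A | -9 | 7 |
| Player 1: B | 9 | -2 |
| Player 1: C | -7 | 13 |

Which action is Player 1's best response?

C

E[A] = 0.5·(7) + 0.3·(-9) + 0.2·(7) = 2.2
E[B] = 0.5·(-2) + 0.3·(9) + 0.2·(-2) = 1.3
E[C] = 0.5·(13) + 0.3·(-7) + 0.2·(13) = 7
Best response: C (7 is the largest).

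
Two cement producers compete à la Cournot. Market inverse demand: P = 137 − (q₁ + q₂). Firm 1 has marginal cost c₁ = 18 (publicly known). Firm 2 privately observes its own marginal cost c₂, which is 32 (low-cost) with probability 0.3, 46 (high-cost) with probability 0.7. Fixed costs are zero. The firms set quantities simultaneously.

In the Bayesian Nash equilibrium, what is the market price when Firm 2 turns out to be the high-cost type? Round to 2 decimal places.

Firm 2 with cost c maximizes (137 − (q₁+q₂) − c)·q₂, giving q₂(c) = (137 − c − q₁)/2.
E[c₂] = 0.3·32 + 0.7·46 = 41.8
Firm 1's FOC against E[q₂] yields q₁ = (137 − 2·18 + E[c₂])/3 = (137 − 36 + 41.8)/3 = 47.6.
q₂(high-cost) = 21.7, so P = 137 − (47.6 + 21.7) = 67.7.

67.70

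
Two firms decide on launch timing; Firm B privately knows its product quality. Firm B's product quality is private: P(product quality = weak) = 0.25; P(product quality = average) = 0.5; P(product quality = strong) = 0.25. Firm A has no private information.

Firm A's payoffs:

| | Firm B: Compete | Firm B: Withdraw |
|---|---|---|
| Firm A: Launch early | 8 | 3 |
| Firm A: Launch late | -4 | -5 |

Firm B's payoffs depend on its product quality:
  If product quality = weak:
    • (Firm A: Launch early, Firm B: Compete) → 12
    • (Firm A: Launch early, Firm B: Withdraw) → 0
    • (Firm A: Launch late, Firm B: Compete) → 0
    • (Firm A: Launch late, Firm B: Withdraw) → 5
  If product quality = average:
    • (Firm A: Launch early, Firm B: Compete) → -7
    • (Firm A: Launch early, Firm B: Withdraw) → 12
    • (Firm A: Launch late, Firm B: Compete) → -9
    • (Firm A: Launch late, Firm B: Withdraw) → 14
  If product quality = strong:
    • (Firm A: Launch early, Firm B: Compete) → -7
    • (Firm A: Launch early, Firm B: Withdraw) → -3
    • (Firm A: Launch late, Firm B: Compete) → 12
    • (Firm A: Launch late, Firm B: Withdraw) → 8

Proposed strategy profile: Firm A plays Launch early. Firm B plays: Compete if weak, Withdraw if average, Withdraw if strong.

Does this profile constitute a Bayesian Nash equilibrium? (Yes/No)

Yes

Firm A plays Launch early: E[Launch early] = 0.25·(8) + 0.5·(3) + 0.25·(3) = 4.25; E[Launch late] = -4.75. Best-responding. ✓
Firm B (product quality weak), facing Launch early: Compete gives 12, Withdraw gives 0. Proposed Compete is best. ✓
Firm B (product quality average), facing Launch early: Compete gives -7, Withdraw gives 12. Proposed Withdraw is best. ✓
Firm B (product quality strong), facing Launch early: Compete gives -7, Withdraw gives -3. Proposed Withdraw is best. ✓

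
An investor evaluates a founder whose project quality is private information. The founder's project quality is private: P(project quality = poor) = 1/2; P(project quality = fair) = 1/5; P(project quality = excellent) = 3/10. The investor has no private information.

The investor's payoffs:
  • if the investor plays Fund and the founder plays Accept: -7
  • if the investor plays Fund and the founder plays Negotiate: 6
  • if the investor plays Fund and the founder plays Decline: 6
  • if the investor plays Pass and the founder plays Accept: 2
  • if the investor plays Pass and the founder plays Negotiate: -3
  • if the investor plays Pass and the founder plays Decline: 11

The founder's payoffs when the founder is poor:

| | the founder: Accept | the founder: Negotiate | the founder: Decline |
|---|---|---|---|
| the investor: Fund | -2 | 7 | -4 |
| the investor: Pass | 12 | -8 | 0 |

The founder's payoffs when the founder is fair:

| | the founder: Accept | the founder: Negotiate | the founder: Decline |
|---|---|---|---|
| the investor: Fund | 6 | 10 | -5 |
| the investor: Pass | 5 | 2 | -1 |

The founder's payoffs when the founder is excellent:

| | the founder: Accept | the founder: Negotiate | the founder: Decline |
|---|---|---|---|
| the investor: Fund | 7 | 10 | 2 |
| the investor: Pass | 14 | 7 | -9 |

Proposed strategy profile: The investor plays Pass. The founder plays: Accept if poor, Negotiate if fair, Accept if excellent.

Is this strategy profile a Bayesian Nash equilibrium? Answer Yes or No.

A profile is a BNE iff every type of every player is best-responding given beliefs about the other side.
The investor plays Pass: E[Pass] = 1/2·(2) + 1/5·(-3) + 3/10·(2) = 1; E[Fund] = -22/5. Best-responding. ✓
The founder (project quality poor), facing Pass: Accept gives 12, Negotiate gives -8, Decline gives 0. Proposed Accept is best. ✓
The founder (project quality fair), facing Pass: Accept gives 5, Negotiate gives 2, Decline gives -1. Proposed Negotiate is not best — profitable deviation exists. ✗
The founder (project quality excellent), facing Pass: Accept gives 14, Negotiate gives 7, Decline gives -9. Proposed Accept is best. ✓

No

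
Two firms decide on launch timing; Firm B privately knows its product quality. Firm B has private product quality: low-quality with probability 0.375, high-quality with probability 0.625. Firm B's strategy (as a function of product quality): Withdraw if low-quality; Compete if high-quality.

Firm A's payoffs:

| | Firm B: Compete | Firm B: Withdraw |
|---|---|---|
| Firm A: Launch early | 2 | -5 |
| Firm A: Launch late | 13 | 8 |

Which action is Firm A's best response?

Launch late

Compute Firm A's expected payoff for each action, taking the expectation over Firm B's type.
E[Launch early] = 0.375·(-5) + 0.625·(2) = -0.625
E[Launch late] = 0.375·(8) + 0.625·(13) = 11.125
Best response: Launch late (11.125 is the largest).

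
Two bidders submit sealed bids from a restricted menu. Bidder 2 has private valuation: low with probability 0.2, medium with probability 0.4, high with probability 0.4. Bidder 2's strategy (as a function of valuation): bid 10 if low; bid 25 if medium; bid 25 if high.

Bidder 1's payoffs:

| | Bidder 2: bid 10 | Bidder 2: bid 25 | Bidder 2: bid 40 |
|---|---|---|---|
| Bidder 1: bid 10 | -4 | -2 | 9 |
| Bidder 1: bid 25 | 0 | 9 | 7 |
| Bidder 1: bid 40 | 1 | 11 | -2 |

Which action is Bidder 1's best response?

bid 40

Compute Bidder 1's expected payoff for each action, taking the expectation over Bidder 2's type.
E[bid 10] = 0.2·(-4) + 0.4·(-2) + 0.4·(-2) = -2.4
E[bid 25] = 0.2·(0) + 0.4·(9) + 0.4·(9) = 7.2
E[bid 40] = 0.2·(1) + 0.4·(11) + 0.4·(11) = 9
Best response: bid 40 (9 is the largest).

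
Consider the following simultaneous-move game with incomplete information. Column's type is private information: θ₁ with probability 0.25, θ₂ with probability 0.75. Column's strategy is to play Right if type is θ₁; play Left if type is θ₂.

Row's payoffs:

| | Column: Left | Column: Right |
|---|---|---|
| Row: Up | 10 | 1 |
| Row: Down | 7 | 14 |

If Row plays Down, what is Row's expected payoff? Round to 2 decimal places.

8.75

Take the expectation over Column's type, weighting each type's action by its prior probability.
E[Down] = 0.25·14 + 0.75·7 = 3.5 + 5.25 = 8.75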